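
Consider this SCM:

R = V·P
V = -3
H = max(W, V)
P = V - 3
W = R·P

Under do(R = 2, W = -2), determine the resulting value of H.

Setting R = 2, W = -2 by intervention discards those variables' equations.
H = max(W, V)  [with W=-2, V=-3]  = -2

-2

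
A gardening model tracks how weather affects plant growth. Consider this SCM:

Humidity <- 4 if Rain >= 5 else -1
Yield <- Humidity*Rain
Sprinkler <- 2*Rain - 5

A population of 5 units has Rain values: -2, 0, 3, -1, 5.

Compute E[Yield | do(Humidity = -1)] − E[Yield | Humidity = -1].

Every unit gets Humidity=-1 under the intervention. Yield values become 2, 0, -3, 1, -5; E[Yield|do(Humidity=-1)] = -1.
Conditioning on Humidity=-1 selects the 4 unit(s) with Rain ∈ {-2, 0, 3, -1}. Their Yield values: 2, 0, -3, 1. Mean = 0.
Difference = -1 − 0 = -1.

-1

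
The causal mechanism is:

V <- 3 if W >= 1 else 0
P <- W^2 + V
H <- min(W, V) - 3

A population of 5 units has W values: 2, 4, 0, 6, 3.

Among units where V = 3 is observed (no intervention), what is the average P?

19.25

Observing V=3 restricts to units where V's equation naturally yields 3: W ∈ {2, 4, 6, 3}. In that subpopulation P = 7, 19, 39, 12, mean 19.25.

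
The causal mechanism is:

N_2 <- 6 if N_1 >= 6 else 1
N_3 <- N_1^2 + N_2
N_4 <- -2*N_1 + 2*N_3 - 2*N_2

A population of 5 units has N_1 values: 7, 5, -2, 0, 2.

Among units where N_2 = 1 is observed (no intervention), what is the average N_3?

9.25

E[N_3|N_2=1] averages over only the 4 units with N_2=1 (N_1 = 5, -2, 0, 2): N_3 = 26, 5, 1, 5, mean 9.25.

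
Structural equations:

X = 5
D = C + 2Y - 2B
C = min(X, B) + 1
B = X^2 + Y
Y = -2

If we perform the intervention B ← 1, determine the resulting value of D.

-4

do(B=1) replaces the equation B = X^2 + Y with the constant B = 1.
C = min(X, B) + 1  [with X=5, B=1]  = 2
D = C + 2Y - 2B  [with C=2, Y=-2, B=1]  = -4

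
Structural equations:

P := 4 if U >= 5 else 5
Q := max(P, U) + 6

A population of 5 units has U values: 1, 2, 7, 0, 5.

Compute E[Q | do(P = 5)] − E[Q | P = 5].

do(P=5) breaks P's dependence on U. With P=5 fixed, Q across the units is 11, 11, 13, 11, 11, mean 11.4.
Observing P=5 restricts to units where P's equation naturally yields 5: U ∈ {1, 2, 0}. In that subpopulation Q = 11, 11, 11, mean 11.
Difference = 11.4 − 11 = 0.4.

0.4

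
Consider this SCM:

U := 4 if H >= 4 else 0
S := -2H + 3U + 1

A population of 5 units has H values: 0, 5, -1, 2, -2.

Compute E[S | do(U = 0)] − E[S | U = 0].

-2.1

do(U=0) breaks U's dependence on H. With U=0 fixed, S across the units is 1, -9, 3, -3, 5, mean -0.6.
Observing U=0 restricts to units where U's equation naturally yields 0: H ∈ {0, -1, 2, -2}. In that subpopulation S = 1, 3, -3, 5, mean 1.5.
Difference = -0.6 − 1.5 = -2.1.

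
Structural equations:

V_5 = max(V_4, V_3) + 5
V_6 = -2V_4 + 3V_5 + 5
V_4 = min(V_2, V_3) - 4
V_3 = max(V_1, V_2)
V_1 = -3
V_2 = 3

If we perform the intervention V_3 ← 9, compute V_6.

The intervention breaks the incoming arrows to V_3: V_3 = max(V_1, V_2) no longer applies, and V_3 = 9.
V_4 = min(V_2, V_3) - 4  [with V_2=3, V_3=9]  = -1
V_5 = max(V_4, V_3) + 5  [with V_4=-1, V_3=9]  = 14
V_6 = -2V_4 + 3V_5 + 5  [with V_4=-1, V_5=14]  = 49

49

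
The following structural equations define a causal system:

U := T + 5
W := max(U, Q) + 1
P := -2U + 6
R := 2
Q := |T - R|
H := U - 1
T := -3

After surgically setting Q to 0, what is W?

The intervention breaks the incoming arrows to Q: Q := |T - R| no longer applies, and Q = 0.
U = T + 5  [with T=-3]  = 2
W = max(U, Q) + 1  [with U=2, Q=0]  = 3

3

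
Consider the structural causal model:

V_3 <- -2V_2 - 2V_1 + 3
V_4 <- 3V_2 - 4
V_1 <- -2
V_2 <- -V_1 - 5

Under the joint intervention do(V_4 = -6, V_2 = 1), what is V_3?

Setting V_4 = -6, V_2 = 1 by intervention discards those variables' equations.
V_3 = -2V_2 - 2V_1 + 3  [with V_2=1, V_1=-2]  = 5

5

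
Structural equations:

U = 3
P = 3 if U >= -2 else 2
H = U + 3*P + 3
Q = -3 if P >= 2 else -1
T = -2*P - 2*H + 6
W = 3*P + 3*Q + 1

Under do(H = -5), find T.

do(H=-5) replaces the equation H = U + 3*P + 3 with the constant H = -5.
P = 3 if U >= -2 else 2  [with U=3]  = 3
T = -2*P - 2*H + 6  [with P=3, H=-5]  = 10

10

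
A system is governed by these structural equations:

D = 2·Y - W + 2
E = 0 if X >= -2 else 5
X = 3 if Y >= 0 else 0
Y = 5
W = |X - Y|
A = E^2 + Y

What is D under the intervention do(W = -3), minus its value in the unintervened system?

The intervention breaks the incoming arrows to W: W = |X - Y| no longer applies, and W = -3.
D = 2·Y - W + 2  [with Y=5, W=-3]  = 15
Without intervention: X = 3 if Y >= 0 else 0  [with Y=5]  = 3; W = |X - Y|  [with X=3, Y=5]  = 2; D = 2·Y - W + 2  [with Y=5, W=2]  = 10.
Change = 15 − 10 = 5.

5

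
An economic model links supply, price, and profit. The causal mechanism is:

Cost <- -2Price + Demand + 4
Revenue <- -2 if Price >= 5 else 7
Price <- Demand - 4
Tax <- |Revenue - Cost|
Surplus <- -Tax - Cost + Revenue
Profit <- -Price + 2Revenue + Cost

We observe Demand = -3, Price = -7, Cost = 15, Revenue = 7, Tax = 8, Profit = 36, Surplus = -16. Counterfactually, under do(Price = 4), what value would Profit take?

Under do(Price=4), the mechanism Price <- Demand - 4 is discarded; Price is fixed at 4.
Cost = -2Price + Demand + 4  [with Price=4, Demand=-3]  = -7
Revenue = -2 if Price >= 5 else 7  [with Price=4]  = 7
Profit = -Price + 2Revenue + Cost  [with Price=4, Revenue=7, Cost=-7]  = 3

3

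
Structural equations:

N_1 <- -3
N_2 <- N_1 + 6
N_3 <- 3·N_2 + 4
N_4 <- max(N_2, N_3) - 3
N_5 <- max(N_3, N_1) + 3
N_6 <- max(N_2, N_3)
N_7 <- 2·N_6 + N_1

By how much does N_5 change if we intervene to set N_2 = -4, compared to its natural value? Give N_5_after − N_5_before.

do(N_2=-4) replaces the equation N_2 <- N_1 + 6 with the constant N_2 = -4.
N_3 = 3·N_2 + 4  [with N_2=-4]  = -8
N_5 = max(N_3, N_1) + 3  [with N_3=-8, N_1=-3]  = 0
Without intervention: N_2 = N_1 + 6  [with N_1=-3]  = 3; N_3 = 3·N_2 + 4  [with N_2=3]  = 13; N_5 = max(N_3, N_1) + 3  [with N_3=13, N_1=-3]  = 16.
Change = 0 − 16 = -16.

-16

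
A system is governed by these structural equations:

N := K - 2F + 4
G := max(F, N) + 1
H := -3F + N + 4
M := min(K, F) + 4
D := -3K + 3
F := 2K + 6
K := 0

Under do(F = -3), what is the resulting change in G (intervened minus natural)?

Under do(F=-3), the mechanism F := 2K + 6 is discarded; F is fixed at -3.
N = K - 2F + 4  [with K=0, F=-3]  = 10
G = max(F, N) + 1  [with F=-3, N=10]  = 11
Without intervention: F = 2K + 6  [with K=0]  = 6; N = K - 2F + 4  [with K=0, F=6]  = -8; G = max(F, N) + 1  [with F=6, N=-8]  = 7.
Change = 11 − 7 = 4.

4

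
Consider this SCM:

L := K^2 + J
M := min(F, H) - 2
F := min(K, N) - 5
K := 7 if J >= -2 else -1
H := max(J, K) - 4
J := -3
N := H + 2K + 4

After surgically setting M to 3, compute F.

-8

Intervening sets M = 3 and removes its equation (M := min(F, H) - 2).
Since F is not a descendant of the intervened variable, it is unaffected.
K = 7 if J >= -2 else -1  [with J=-3]  = -1
H = max(J, K) - 4  [with J=-3, K=-1]  = -5
N = H + 2K + 4  [with H=-5, K=-1]  = -3
F = min(K, N) - 5  [with K=-1, N=-3]  = -8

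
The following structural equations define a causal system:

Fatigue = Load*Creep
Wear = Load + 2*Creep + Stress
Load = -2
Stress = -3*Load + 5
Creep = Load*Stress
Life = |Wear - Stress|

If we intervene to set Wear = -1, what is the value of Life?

Under do(Wear=-1), the mechanism Wear = Load + 2*Creep + Stress is discarded; Wear is fixed at -1.
Stress = -3*Load + 5  [with Load=-2]  = 11
Life = |Wear - Stress|  [with Wear=-1, Stress=11]  = 12

12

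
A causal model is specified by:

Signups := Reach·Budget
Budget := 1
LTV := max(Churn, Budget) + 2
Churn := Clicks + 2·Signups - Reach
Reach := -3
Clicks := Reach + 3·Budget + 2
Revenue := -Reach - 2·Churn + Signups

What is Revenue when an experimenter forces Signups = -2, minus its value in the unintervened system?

Under do(Signups=-2), the mechanism Signups := Reach·Budget is discarded; Signups is fixed at -2.
Clicks = Reach + 3·Budget + 2  [with Reach=-3, Budget=1]  = 2
Churn = Clicks + 2·Signups - Reach  [with Clicks=2, Signups=-2, Reach=-3]  = 1
Revenue = -Reach - 2·Churn + Signups  [with Reach=-3, Churn=1, Signups=-2]  = -1
Without intervention: Clicks = Reach + 3·Budget + 2  [with Reach=-3, Budget=1]  = 2; Signups = Reach·Budget  [with Reach=-3, Budget=1]  = -3; Churn = Clicks + 2·Signups - Reach  [with Clicks=2, Signups=-3, Reach=-3]  = -1; Revenue = -Reach - 2·Churn + Signups  [with Reach=-3, Churn=-1, Signups=-3]  = 2.
Change = -1 − 2 = -3.

-3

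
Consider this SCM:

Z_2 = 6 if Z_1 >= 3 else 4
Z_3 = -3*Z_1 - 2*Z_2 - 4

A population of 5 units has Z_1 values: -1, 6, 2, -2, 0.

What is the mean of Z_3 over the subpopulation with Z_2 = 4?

Conditioning on Z_2=4 selects the 4 unit(s) with Z_1 ∈ {-1, 2, -2, 0}. Their Z_3 values: -9, -18, -6, -12. Mean = -11.25.

-11.25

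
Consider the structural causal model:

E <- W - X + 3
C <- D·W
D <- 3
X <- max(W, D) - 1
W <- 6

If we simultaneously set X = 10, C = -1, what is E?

Setting X = 10, C = -1 by intervention discards those variables' equations.
E = W - X + 3  [with W=6, X=10]  = -1

-1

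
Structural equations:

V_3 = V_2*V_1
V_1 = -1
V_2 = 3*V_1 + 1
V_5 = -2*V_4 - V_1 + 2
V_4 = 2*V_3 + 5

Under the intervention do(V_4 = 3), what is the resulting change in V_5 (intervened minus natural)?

12

Intervening sets V_4 = 3 and removes its equation (V_4 = 2*V_3 + 5).
V_5 = -2*V_4 - V_1 + 2  [with V_4=3, V_1=-1]  = -3
Without intervention: V_2 = 3*V_1 + 1  [with V_1=-1]  = -2; V_3 = V_2*V_1  [with V_2=-2, V_1=-1]  = 2; V_4 = 2*V_3 + 5  [with V_3=2]  = 9; V_5 = -2*V_4 - V_1 + 2  [with V_4=9, V_1=-1]  = -15.
Change = -3 − (-15) = 12.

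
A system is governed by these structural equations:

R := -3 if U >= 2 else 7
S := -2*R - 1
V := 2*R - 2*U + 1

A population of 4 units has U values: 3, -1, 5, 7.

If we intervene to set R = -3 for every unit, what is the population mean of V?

-12

Under do(R=-3), R's equation is replaced by R=-3 for every unit. Per-unit V: -11, -3, -15, -19. Mean = -12.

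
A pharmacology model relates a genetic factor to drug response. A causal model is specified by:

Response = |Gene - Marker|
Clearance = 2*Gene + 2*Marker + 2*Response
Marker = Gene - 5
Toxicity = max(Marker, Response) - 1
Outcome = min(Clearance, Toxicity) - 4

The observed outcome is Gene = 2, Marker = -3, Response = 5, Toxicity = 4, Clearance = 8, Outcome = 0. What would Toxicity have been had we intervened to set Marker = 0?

1

Under do(Marker=0), the mechanism Marker = Gene - 5 is discarded; Marker is fixed at 0.
Response = |Gene - Marker|  [with Gene=2, Marker=0]  = 2
Toxicity = max(Marker, Response) - 1  [with Marker=0, Response=2]  = 1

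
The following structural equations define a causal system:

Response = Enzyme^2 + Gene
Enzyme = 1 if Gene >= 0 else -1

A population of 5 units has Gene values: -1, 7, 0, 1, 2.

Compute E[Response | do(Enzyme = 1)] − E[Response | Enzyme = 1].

Under do(Enzyme=1), Enzyme's equation is replaced by Enzyme=1 for every unit. Per-unit Response: 0, 8, 1, 2, 3. Mean = 2.8.
E[Response|Enzyme=1] averages over only the 4 units with Enzyme=1 (Gene = 7, 0, 1, 2): Response = 8, 1, 2, 3, mean 3.5.
Difference = 2.8 − 3.5 = -0.7.

-0.7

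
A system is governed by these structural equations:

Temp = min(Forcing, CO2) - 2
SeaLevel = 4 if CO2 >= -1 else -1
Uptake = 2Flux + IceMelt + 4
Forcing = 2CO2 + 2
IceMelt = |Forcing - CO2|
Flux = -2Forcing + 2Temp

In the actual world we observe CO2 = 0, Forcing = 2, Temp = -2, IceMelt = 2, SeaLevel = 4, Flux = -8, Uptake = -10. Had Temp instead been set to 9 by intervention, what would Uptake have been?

The intervention breaks the incoming arrows to Temp: Temp = min(Forcing, CO2) - 2 no longer applies, and Temp = 9.
Forcing = 2CO2 + 2  [with CO2=0]  = 2
IceMelt = |Forcing - CO2|  [with Forcing=2, CO2=0]  = 2
Flux = -2Forcing + 2Temp  [with Forcing=2, Temp=9]  = 14
Uptake = 2Flux + IceMelt + 4  [with Flux=14, IceMelt=2]  = 34

34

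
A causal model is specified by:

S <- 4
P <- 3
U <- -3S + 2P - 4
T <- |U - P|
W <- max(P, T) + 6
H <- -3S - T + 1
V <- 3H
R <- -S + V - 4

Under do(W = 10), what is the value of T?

The intervention breaks the incoming arrows to W: W <- max(P, T) + 6 no longer applies, and W = 10.
Since T is not a descendant of the intervened variable, it is unaffected.
U = -3S + 2P - 4  [with S=4, P=3]  = -10
T = |U - P|  [with U=-10, P=3]  = 13

13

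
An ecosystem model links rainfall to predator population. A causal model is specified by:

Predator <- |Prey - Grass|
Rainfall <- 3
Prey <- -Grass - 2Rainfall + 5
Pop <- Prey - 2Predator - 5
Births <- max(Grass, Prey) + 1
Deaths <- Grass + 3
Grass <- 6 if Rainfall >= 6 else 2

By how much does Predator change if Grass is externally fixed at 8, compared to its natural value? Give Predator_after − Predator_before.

Under do(Grass=8), the mechanism Grass <- 6 if Rainfall >= 6 else 2 is discarded; Grass is fixed at 8.
Prey = -Grass - 2Rainfall + 5  [with Grass=8, Rainfall=3]  = -9
Predator = |Prey - Grass|  [with Prey=-9, Grass=8]  = 17
Without intervention: Grass = 6 if Rainfall >= 6 else 2  [with Rainfall=3]  = 2; Prey = -Grass - 2Rainfall + 5  [with Grass=2, Rainfall=3]  = -3; Predator = |Prey - Grass|  [with Prey=-3, Grass=2]  = 5.
Change = 17 − 5 = 12.

12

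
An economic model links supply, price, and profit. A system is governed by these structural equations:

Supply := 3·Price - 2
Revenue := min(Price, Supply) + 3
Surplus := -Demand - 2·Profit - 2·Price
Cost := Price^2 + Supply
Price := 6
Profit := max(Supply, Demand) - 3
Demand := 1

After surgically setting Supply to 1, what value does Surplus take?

The intervention breaks the incoming arrows to Supply: Supply := 3·Price - 2 no longer applies, and Supply = 1.
Profit = max(Supply, Demand) - 3  [with Supply=1, Demand=1]  = -2
Surplus = -Demand - 2·Profit - 2·Price  [with Demand=1, Profit=-2, Price=6]  = -9

-9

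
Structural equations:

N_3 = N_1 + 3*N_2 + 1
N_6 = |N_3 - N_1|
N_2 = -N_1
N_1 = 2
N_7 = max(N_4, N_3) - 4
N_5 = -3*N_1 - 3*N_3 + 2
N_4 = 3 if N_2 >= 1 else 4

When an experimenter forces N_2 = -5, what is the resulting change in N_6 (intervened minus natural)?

Under do(N_2=-5), the mechanism N_2 = -N_1 is discarded; N_2 is fixed at -5.
N_3 = N_1 + 3*N_2 + 1  [with N_1=2, N_2=-5]  = -12
N_6 = |N_3 - N_1|  [with N_3=-12, N_1=2]  = 14
Without intervention: N_2 = -N_1  [with N_1=2]  = -2; N_3 = N_1 + 3*N_2 + 1  [with N_1=2, N_2=-2]  = -3; N_6 = |N_3 - N_1|  [with N_3=-3, N_1=2]  = 5.
Change = 14 − 5 = 9.

9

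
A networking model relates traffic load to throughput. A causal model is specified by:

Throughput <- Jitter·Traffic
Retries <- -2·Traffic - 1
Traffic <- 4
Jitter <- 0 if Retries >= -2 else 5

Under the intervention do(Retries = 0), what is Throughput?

0

Under do(Retries=0), the mechanism Retries <- -2·Traffic - 1 is discarded; Retries is fixed at 0.
Jitter = 0 if Retries >= -2 else 5  [with Retries=0]  = 0
Throughput = Jitter·Traffic  [with Jitter=0, Traffic=4]  = 0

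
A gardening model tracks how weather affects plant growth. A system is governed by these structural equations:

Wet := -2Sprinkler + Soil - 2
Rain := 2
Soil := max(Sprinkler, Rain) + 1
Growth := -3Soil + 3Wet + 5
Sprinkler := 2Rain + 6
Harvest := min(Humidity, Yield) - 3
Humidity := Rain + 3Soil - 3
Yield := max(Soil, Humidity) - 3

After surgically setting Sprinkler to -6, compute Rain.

2

Under do(Sprinkler=-6), the mechanism Sprinkler := 2Rain + 6 is discarded; Sprinkler is fixed at -6.
Rain is not downstream of the intervention, so its value is determined by the original equations.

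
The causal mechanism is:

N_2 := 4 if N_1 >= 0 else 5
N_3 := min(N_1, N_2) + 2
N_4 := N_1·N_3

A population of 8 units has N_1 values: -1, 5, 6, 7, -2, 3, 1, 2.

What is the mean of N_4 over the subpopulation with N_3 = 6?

E[N_4|N_3=6] averages over only the 3 units with N_3=6 (N_1 = 5, 6, 7): N_4 = 30, 36, 42, mean 36.

36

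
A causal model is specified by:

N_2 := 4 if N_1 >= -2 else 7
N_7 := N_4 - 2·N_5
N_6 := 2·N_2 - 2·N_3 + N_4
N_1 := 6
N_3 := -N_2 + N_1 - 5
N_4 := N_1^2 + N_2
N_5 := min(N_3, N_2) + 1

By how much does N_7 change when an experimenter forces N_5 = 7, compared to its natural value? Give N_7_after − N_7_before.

Under do(N_5=7), the mechanism N_5 := min(N_3, N_2) + 1 is discarded; N_5 is fixed at 7.
N_2 = 4 if N_1 >= -2 else 7  [with N_1=6]  = 4
N_4 = N_1^2 + N_2  [with N_1=6, N_2=4]  = 40
N_7 = N_4 - 2·N_5  [with N_4=40, N_5=7]  = 26
Without intervention: N_2 = 4 if N_1 >= -2 else 7  [with N_1=6]  = 4; N_3 = -N_2 + N_1 - 5  [with N_2=4, N_1=6]  = -3; N_4 = N_1^2 + N_2  [with N_1=6, N_2=4]  = 40; N_5 = min(N_3, N_2) + 1  [with N_3=-3, N_2=4]  = -2; N_7 = N_4 - 2·N_5  [with N_4=40, N_5=-2]  = 44.
Change = 26 − 44 = -18.

-18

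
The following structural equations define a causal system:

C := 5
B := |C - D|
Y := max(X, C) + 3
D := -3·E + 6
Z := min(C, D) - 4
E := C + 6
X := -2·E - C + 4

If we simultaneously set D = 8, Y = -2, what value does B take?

3

Under do(D = 8, Y = -2), each intervened variable's structural equation is replaced by its fixed value.
B = |C - D|  [with C=5, D=8]  = 3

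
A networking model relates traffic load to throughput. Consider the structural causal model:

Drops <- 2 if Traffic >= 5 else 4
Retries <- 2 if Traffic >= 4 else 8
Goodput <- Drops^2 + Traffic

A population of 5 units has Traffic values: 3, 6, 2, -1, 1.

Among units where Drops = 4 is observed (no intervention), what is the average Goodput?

Conditioning on Drops=4 selects the 4 unit(s) with Traffic ∈ {3, 2, -1, 1}. Their Goodput values: 19, 18, 15, 17. Mean = 17.25.

17.25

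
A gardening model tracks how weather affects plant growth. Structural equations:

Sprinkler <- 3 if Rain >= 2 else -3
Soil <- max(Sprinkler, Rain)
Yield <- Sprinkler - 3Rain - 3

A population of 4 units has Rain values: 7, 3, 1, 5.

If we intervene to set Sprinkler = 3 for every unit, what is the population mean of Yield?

-12

do(Sprinkler=3) breaks Sprinkler's dependence on Rain. With Sprinkler=3 fixed, Yield across the units is -21, -9, -3, -15, mean -12.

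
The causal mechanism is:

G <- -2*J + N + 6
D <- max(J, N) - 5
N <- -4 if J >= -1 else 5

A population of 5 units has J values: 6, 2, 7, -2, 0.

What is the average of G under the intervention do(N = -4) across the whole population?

-3.2

Under do(N=-4), N's equation is replaced by N=-4 for every unit. Per-unit G: -10, -2, -12, 6, 2. Mean = -3.2.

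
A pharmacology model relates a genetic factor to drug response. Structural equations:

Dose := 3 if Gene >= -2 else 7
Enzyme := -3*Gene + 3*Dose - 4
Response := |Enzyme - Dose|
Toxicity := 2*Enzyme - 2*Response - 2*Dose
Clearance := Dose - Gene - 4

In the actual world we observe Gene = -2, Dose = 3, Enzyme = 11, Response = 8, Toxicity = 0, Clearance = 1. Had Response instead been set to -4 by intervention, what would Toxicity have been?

Intervening sets Response = -4 and removes its equation (Response := |Enzyme - Dose|).
Dose = 3 if Gene >= -2 else 7  [with Gene=-2]  = 3
Enzyme = -3*Gene + 3*Dose - 4  [with Gene=-2, Dose=3]  = 11
Toxicity = 2*Enzyme - 2*Response - 2*Dose  [with Enzyme=11, Response=-4, Dose=3]  = 24

24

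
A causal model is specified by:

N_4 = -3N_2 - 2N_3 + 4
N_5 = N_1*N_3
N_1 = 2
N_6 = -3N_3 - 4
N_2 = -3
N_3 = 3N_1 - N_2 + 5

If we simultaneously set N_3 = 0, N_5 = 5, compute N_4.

13

The joint intervention fixes N_3 = 0, N_5 = 5, removing each variable's own equation.
N_4 = -3N_2 - 2N_3 + 4  [with N_2=-3, N_3=0]  = 13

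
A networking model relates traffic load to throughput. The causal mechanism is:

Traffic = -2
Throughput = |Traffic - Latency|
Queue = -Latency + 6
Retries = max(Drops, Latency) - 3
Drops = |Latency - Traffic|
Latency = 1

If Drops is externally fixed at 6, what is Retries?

Intervening sets Drops = 6 and removes its equation (Drops = |Latency - Traffic|).
Retries = max(Drops, Latency) - 3  [with Drops=6, Latency=1]  = 3

3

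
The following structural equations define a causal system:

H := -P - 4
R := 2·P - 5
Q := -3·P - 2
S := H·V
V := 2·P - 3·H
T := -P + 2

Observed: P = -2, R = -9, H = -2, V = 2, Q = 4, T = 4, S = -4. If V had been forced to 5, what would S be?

-10

The intervention breaks the incoming arrows to V: V := 2·P - 3·H no longer applies, and V = 5.
H = -P - 4  [with P=-2]  = -2
S = H·V  [with H=-2, V=5]  = -10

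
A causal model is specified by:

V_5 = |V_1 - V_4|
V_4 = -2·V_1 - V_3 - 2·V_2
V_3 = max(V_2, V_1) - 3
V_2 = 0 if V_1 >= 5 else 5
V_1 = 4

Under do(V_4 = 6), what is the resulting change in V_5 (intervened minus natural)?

Intervening sets V_4 = 6 and removes its equation (V_4 = -2·V_1 - V_3 - 2·V_2).
V_5 = |V_1 - V_4|  [with V_1=4, V_4=6]  = 2
Without intervention: V_2 = 0 if V_1 >= 5 else 5  [with V_1=4]  = 5; V_3 = max(V_2, V_1) - 3  [with V_2=5, V_1=4]  = 2; V_4 = -2·V_1 - V_3 - 2·V_2  [with V_1=4, V_3=2, V_2=5]  = -20; V_5 = |V_1 - V_4|  [with V_1=4, V_4=-20]  = 24.
Change = 2 − 24 = -22.

-22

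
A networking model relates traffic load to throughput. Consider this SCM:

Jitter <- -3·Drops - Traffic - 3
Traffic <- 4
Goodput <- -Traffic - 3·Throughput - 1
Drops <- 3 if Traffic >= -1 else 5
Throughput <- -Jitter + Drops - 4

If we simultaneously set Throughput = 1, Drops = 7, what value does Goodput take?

The joint intervention fixes Throughput = 1, Drops = 7, removing each variable's own equation.
Goodput = -Traffic - 3·Throughput - 1  [with Traffic=4, Throughput=1]  = -8

-8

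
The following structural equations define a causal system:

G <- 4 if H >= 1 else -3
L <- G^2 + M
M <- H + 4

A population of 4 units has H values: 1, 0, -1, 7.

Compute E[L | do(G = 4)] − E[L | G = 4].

-2.25

The intervention sets G=4 in all 4 units regardless of H. Recomputing L per unit gives 21, 20, 19, 27; average 21.75.
E[L|G=4] averages over only the 2 units with G=4 (H = 1, 7): L = 21, 27, mean 24.
Difference = 21.75 − 24 = -2.25.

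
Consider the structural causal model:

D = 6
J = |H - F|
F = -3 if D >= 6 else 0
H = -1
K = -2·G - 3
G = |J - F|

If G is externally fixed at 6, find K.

-15

The intervention breaks the incoming arrows to G: G = |J - F| no longer applies, and G = 6.
K = -2·G - 3  [with G=6]  = -15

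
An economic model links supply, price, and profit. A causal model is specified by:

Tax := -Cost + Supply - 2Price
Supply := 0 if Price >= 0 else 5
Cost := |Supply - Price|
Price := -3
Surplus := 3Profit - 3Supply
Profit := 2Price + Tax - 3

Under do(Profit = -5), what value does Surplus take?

The intervention breaks the incoming arrows to Profit: Profit := 2Price + Tax - 3 no longer applies, and Profit = -5.
Supply = 0 if Price >= 0 else 5  [with Price=-3]  = 5
Surplus = 3Profit - 3Supply  [with Profit=-5, Supply=5]  = -30

-30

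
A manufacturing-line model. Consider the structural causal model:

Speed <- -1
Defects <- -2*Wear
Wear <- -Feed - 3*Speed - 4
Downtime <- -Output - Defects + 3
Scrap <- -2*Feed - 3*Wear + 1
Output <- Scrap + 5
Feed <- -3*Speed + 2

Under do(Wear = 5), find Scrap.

do(Wear=5) replaces the equation Wear <- -Feed - 3*Speed - 4 with the constant Wear = 5.
Feed = -3*Speed + 2  [with Speed=-1]  = 5
Scrap = -2*Feed - 3*Wear + 1  [with Feed=5, Wear=5]  = -24

-24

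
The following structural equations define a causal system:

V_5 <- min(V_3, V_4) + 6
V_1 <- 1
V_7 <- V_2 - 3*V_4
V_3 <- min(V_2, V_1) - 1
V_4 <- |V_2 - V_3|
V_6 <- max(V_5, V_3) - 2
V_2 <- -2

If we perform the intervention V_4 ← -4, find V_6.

Under do(V_4=-4), the mechanism V_4 <- |V_2 - V_3| is discarded; V_4 is fixed at -4.
V_3 = min(V_2, V_1) - 1  [with V_2=-2, V_1=1]  = -3
V_5 = min(V_3, V_4) + 6  [with V_3=-3, V_4=-4]  = 2
V_6 = max(V_5, V_3) - 2  [with V_5=2, V_3=-3]  = 0

0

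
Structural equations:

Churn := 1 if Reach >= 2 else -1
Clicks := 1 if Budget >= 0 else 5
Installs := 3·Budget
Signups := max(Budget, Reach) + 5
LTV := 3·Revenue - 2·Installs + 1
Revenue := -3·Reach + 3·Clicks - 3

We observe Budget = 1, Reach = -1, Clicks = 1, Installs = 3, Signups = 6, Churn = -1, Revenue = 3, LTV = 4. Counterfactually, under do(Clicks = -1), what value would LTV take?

-14

The intervention breaks the incoming arrows to Clicks: Clicks := 1 if Budget >= 0 else 5 no longer applies, and Clicks = -1.
Installs = 3·Budget  [with Budget=1]  = 3
Revenue = -3·Reach + 3·Clicks - 3  [with Reach=-1, Clicks=-1]  = -3
LTV = 3·Revenue - 2·Installs + 1  [with Revenue=-3, Installs=3]  = -14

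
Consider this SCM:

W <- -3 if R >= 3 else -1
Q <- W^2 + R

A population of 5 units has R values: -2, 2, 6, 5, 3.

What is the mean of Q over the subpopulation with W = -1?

Observing W=-1 restricts to units where W's equation naturally yields -1: R ∈ {-2, 2}. In that subpopulation Q = -1, 3, mean 1.

1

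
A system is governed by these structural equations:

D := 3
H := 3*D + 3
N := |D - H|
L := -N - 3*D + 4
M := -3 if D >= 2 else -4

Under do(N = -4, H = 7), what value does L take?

-1

The joint intervention fixes N = -4, H = 7, removing each variable's own equation.
L = -N - 3*D + 4  [with N=-4, D=3]  = -1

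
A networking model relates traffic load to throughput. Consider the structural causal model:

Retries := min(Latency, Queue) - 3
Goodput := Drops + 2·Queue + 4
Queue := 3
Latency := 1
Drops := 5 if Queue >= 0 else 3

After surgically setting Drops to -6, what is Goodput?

4

do(Drops=-6) replaces the equation Drops := 5 if Queue >= 0 else 3 with the constant Drops = -6.
Goodput = Drops + 2·Queue + 4  [with Drops=-6, Queue=3]  = 4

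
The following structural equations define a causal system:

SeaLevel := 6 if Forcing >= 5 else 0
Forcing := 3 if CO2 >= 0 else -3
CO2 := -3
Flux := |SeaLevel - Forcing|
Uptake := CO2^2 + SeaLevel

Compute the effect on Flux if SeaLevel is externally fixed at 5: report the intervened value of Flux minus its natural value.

The intervention breaks the incoming arrows to SeaLevel: SeaLevel := 6 if Forcing >= 5 else 0 no longer applies, and SeaLevel = 5.
Forcing = 3 if CO2 >= 0 else -3  [with CO2=-3]  = -3
Flux = |SeaLevel - Forcing|  [with SeaLevel=5, Forcing=-3]  = 8
Without intervention: Forcing = 3 if CO2 >= 0 else -3  [with CO2=-3]  = -3; SeaLevel = 6 if Forcing >= 5 else 0  [with Forcing=-3]  = 0; Flux = |SeaLevel - Forcing|  [with SeaLevel=0, Forcing=-3]  = 3.
Change = 8 − 3 = 5.

5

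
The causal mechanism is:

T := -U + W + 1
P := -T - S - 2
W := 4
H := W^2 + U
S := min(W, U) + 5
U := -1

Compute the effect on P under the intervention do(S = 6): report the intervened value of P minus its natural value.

Under do(S=6), the mechanism S := min(W, U) + 5 is discarded; S is fixed at 6.
T = -U + W + 1  [with U=-1, W=4]  = 6
P = -T - S - 2  [with T=6, S=6]  = -14
Without intervention: S = min(W, U) + 5  [with W=4, U=-1]  = 4; T = -U + W + 1  [with U=-1, W=4]  = 6; P = -T - S - 2  [with T=6, S=4]  = -12.
Change = -14 − (-12) = -2.

-2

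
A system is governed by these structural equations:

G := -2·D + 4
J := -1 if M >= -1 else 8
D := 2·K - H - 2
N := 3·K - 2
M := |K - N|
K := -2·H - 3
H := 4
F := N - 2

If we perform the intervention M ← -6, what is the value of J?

8

Under do(M=-6), the mechanism M := |K - N| is discarded; M is fixed at -6.
J = -1 if M >= -1 else 8  [with M=-6]  = 8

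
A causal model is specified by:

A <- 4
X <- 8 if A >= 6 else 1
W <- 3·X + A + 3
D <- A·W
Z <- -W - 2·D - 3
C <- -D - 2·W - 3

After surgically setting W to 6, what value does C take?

The intervention breaks the incoming arrows to W: W <- 3·X + A + 3 no longer applies, and W = 6.
D = A·W  [with A=4, W=6]  = 24
C = -D - 2·W - 3  [with D=24, W=6]  = -39

-39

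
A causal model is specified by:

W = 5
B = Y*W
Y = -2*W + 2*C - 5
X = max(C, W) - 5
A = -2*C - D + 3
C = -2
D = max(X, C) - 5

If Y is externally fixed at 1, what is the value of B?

5

Intervening sets Y = 1 and removes its equation (Y = -2*W + 2*C - 5).
B = Y*W  [with Y=1, W=5]  = 5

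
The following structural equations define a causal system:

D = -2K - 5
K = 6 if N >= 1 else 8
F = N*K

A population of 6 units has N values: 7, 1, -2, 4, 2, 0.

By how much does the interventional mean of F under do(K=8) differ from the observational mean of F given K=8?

Under do(K=8), K's equation is replaced by K=8 for every unit. Per-unit F: 56, 8, -16, 32, 16, 0. Mean = 16.
E[F|K=8] averages over only the 2 units with K=8 (N = -2, 0): F = -16, 0, mean -8.
Difference = 16 − (-8) = 24.

24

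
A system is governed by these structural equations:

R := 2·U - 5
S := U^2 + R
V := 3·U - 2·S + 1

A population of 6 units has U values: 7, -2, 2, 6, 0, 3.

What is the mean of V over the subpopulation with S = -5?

8

Conditioning on S=-5 selects the 2 unit(s) with U ∈ {-2, 0}. Their V values: 5, 11. Mean = 8.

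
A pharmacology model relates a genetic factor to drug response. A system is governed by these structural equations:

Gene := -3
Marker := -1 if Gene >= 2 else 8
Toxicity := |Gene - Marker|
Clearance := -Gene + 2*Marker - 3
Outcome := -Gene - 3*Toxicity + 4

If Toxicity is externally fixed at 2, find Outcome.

1

do(Toxicity=2) replaces the equation Toxicity := |Gene - Marker| with the constant Toxicity = 2.
Outcome = -Gene - 3*Toxicity + 4  [with Gene=-3, Toxicity=2]  = 1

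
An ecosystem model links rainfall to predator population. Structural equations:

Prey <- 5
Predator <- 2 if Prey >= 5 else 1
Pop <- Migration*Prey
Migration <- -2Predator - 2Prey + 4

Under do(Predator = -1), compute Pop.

-20

Under do(Predator=-1), the mechanism Predator <- 2 if Prey >= 5 else 1 is discarded; Predator is fixed at -1.
Migration = -2Predator - 2Prey + 4  [with Predator=-1, Prey=5]  = -4
Pop = Migration*Prey  [with Migration=-4, Prey=5]  = -20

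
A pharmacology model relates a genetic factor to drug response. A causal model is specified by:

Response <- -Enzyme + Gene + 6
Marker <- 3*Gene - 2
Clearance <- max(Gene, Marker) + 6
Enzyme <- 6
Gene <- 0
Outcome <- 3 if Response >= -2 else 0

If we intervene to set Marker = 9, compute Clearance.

15

do(Marker=9) replaces the equation Marker <- 3*Gene - 2 with the constant Marker = 9.
Clearance = max(Gene, Marker) + 6  [with Gene=0, Marker=9]  = 15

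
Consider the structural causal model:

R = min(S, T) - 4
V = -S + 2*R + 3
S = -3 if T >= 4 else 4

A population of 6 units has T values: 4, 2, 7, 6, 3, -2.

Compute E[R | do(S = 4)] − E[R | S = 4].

Every unit gets S=4 under the intervention. R values become 0, -2, 0, 0, -1, -6; E[R|do(S=4)] = -1.5.
Conditioning on S=4 selects the 3 unit(s) with T ∈ {2, 3, -2}. Their R values: -2, -1, -6. Mean = -3.
Difference = -1.5 − (-3) = 1.5.

1.5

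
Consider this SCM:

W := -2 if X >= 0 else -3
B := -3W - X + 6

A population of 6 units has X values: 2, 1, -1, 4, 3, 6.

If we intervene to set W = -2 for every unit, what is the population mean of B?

9.5

Every unit gets W=-2 under the intervention. B values become 10, 11, 13, 8, 9, 6; E[B|do(W=-2)] = 9.5.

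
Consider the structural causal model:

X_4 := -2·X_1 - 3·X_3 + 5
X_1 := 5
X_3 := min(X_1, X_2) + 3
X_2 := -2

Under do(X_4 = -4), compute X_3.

1

Under do(X_4=-4), the mechanism X_4 := -2·X_1 - 3·X_3 + 5 is discarded; X_4 is fixed at -4.
Since X_3 is not a descendant of the intervened variable, it is unaffected.
X_3 = min(X_1, X_2) + 3  [with X_1=5, X_2=-2]  = 1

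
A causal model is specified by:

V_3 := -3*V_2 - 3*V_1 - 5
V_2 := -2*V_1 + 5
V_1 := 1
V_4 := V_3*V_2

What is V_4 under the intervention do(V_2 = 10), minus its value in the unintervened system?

-329

Under do(V_2=10), the mechanism V_2 := -2*V_1 + 5 is discarded; V_2 is fixed at 10.
V_3 = -3*V_2 - 3*V_1 - 5  [with V_2=10, V_1=1]  = -38
V_4 = V_3*V_2  [with V_3=-38, V_2=10]  = -380
Without intervention: V_2 = -2*V_1 + 5  [with V_1=1]  = 3; V_3 = -3*V_2 - 3*V_1 - 5  [with V_2=3, V_1=1]  = -17; V_4 = V_3*V_2  [with V_3=-17, V_2=3]  = -51.
Change = -380 − (-51) = -329.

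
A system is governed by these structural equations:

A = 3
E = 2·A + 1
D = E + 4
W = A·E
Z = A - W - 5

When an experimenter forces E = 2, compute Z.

-8

do(E=2) replaces the equation E = 2·A + 1 with the constant E = 2.
W = A·E  [with A=3, E=2]  = 6
Z = A - W - 5  [with A=3, W=6]  = -8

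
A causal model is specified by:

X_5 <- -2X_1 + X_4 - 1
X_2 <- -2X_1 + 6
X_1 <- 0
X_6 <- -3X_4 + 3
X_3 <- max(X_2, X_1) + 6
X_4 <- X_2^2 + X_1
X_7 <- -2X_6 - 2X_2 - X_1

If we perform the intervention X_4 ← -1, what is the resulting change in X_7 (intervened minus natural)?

The intervention breaks the incoming arrows to X_4: X_4 <- X_2^2 + X_1 no longer applies, and X_4 = -1.
X_2 = -2X_1 + 6  [with X_1=0]  = 6
X_6 = -3X_4 + 3  [with X_4=-1]  = 6
X_7 = -2X_6 - 2X_2 - X_1  [with X_6=6, X_2=6, X_1=0]  = -24
Without intervention: X_2 = -2X_1 + 6  [with X_1=0]  = 6; X_4 = X_2^2 + X_1  [with X_2=6, X_1=0]  = 36; X_6 = -3X_4 + 3  [with X_4=36]  = -105; X_7 = -2X_6 - 2X_2 - X_1  [with X_6=-105, X_2=6, X_1=0]  = 198.
Change = -24 − 198 = -222.

-222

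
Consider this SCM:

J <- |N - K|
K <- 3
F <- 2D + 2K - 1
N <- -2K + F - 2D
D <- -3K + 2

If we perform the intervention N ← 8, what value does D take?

-7

The intervention breaks the incoming arrows to N: N <- -2K + F - 2D no longer applies, and N = 8.
Since D is not a descendant of the intervened variable, it is unaffected.
D = -3K + 2  [with K=3]  = -7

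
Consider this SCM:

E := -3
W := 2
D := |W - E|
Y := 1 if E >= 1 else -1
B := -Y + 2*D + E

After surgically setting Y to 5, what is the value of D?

5

Under do(Y=5), the mechanism Y := 1 if E >= 1 else -1 is discarded; Y is fixed at 5.
Since D is not a descendant of the intervened variable, it is unaffected.
D = |W - E|  [with W=2, E=-3]  = 5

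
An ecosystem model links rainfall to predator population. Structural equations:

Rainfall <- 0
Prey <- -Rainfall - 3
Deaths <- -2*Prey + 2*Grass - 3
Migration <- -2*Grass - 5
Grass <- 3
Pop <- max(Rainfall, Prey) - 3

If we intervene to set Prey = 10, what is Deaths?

The intervention breaks the incoming arrows to Prey: Prey <- -Rainfall - 3 no longer applies, and Prey = 10.
Deaths = -2*Prey + 2*Grass - 3  [with Prey=10, Grass=3]  = -17

-17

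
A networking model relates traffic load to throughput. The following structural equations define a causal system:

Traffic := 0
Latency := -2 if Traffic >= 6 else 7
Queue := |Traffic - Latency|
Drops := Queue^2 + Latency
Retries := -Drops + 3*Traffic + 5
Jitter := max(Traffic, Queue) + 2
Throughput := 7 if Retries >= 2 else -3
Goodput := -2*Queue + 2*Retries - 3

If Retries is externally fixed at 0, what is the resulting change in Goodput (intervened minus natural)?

102

do(Retries=0) replaces the equation Retries := -Drops + 3*Traffic + 5 with the constant Retries = 0.
Latency = -2 if Traffic >= 6 else 7  [with Traffic=0]  = 7
Queue = |Traffic - Latency|  [with Traffic=0, Latency=7]  = 7
Goodput = -2*Queue + 2*Retries - 3  [with Queue=7, Retries=0]  = -17
Without intervention: Latency = -2 if Traffic >= 6 else 7  [with Traffic=0]  = 7; Queue = |Traffic - Latency|  [with Traffic=0, Latency=7]  = 7; Drops = Queue^2 + Latency  [with Queue=7, Latency=7]  = 56; Retries = -Drops + 3*Traffic + 5  [with Drops=56, Traffic=0]  = -51; Goodput = -2*Queue + 2*Retries - 3  [with Queue=7, Retries=-51]  = -119.
Change = -17 − (-119) = 102.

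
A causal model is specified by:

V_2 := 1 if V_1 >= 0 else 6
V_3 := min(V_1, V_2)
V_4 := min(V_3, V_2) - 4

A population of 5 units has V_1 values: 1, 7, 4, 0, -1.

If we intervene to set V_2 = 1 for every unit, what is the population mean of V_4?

-3.6

Every unit gets V_2=1 under the intervention. V_4 values become -3, -3, -3, -4, -5; E[V_4|do(V_2=1)] = -3.6.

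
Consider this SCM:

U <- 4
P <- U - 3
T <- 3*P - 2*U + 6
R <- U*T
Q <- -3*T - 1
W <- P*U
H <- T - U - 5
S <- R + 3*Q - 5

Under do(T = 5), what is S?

-33

The intervention breaks the incoming arrows to T: T <- 3*P - 2*U + 6 no longer applies, and T = 5.
R = U*T  [with U=4, T=5]  = 20
Q = -3*T - 1  [with T=5]  = -16
S = R + 3*Q - 5  [with R=20, Q=-16]  = -33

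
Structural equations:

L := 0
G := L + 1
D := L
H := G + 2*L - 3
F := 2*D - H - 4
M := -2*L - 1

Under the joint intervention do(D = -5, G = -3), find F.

-8

Setting D = -5, G = -3 by intervention discards those variables' equations.
H = G + 2*L - 3  [with G=-3, L=0]  = -6
F = 2*D - H - 4  [with D=-5, H=-6]  = -8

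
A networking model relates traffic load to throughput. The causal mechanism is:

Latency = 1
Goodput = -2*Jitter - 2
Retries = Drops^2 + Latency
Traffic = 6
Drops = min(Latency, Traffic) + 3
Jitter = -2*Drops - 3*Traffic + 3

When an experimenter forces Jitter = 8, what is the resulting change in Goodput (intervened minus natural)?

-62

The intervention breaks the incoming arrows to Jitter: Jitter = -2*Drops - 3*Traffic + 3 no longer applies, and Jitter = 8.
Goodput = -2*Jitter - 2  [with Jitter=8]  = -18
Without intervention: Drops = min(Latency, Traffic) + 3  [with Latency=1, Traffic=6]  = 4; Jitter = -2*Drops - 3*Traffic + 3  [with Drops=4, Traffic=6]  = -23; Goodput = -2*Jitter - 2  [with Jitter=-23]  = 44.
Change = -18 − 44 = -62.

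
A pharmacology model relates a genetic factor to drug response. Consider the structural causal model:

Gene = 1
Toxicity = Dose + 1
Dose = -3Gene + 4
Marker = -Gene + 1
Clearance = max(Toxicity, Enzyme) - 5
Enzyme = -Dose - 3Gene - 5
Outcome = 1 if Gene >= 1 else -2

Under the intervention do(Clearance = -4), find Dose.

1

do(Clearance=-4) replaces the equation Clearance = max(Toxicity, Enzyme) - 5 with the constant Clearance = -4.
Dose is not downstream of the intervention, so its value is determined by the original equations.
Dose = -3Gene + 4  [with Gene=1]  = 1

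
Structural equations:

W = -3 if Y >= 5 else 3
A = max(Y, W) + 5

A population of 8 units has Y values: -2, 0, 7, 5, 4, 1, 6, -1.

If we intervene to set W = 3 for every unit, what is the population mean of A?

9.25

do(W=3) breaks W's dependence on Y. With W=3 fixed, A across the units is 8, 8, 12, 10, 9, 8, 11, 8, mean 9.25.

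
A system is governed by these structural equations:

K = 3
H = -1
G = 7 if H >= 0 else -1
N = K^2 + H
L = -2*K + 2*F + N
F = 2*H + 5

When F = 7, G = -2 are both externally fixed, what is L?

16

Setting F = 7, G = -2 by intervention discards those variables' equations.
N = K^2 + H  [with K=3, H=-1]  = 8
L = -2*K + 2*F + N  [with K=3, F=7, N=8]  = 16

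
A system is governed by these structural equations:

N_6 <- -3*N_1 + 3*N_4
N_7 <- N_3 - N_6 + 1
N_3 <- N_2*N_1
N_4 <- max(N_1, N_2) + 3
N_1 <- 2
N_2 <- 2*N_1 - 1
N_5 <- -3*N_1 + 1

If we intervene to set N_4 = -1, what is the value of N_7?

The intervention breaks the incoming arrows to N_4: N_4 <- max(N_1, N_2) + 3 no longer applies, and N_4 = -1.
N_2 = 2*N_1 - 1  [with N_1=2]  = 3
N_3 = N_2*N_1  [with N_2=3, N_1=2]  = 6
N_6 = -3*N_1 + 3*N_4  [with N_1=2, N_4=-1]  = -9
N_7 = N_3 - N_6 + 1  [with N_3=6, N_6=-9]  = 16

16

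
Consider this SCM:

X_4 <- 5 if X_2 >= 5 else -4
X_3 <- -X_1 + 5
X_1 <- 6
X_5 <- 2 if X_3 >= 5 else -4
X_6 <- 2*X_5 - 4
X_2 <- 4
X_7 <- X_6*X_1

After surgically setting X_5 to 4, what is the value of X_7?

24

Under do(X_5=4), the mechanism X_5 <- 2 if X_3 >= 5 else -4 is discarded; X_5 is fixed at 4.
X_6 = 2*X_5 - 4  [with X_5=4]  = 4
X_7 = X_6*X_1  [with X_6=4, X_1=6]  = 24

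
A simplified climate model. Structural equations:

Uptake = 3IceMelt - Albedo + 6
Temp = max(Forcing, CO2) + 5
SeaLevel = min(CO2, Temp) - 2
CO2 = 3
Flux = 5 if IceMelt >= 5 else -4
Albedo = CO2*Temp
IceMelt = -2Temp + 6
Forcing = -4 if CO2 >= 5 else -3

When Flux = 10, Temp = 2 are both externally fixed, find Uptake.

6

Setting Flux = 10, Temp = 2 by intervention discards those variables' equations.
IceMelt = -2Temp + 6  [with Temp=2]  = 2
Albedo = CO2*Temp  [with CO2=3, Temp=2]  = 6
Uptake = 3IceMelt - Albedo + 6  [with IceMelt=2, Albedo=6]  = 6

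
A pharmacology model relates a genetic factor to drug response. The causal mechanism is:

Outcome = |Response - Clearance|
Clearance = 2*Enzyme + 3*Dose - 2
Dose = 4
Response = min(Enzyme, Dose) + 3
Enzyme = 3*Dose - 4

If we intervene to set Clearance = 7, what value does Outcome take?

Intervening sets Clearance = 7 and removes its equation (Clearance = 2*Enzyme + 3*Dose - 2).
Enzyme = 3*Dose - 4  [with Dose=4]  = 8
Response = min(Enzyme, Dose) + 3  [with Enzyme=8, Dose=4]  = 7
Outcome = |Response - Clearance|  [with Response=7, Clearance=7]  = 0

0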